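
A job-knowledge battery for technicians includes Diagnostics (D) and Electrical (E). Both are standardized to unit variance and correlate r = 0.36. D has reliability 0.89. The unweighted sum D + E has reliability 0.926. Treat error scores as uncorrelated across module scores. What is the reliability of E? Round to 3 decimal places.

Var(D+E) = 2 + 2·0.36 = 2.720.
True-score variance = ρ_D + ρ_E + 2·0.36, so 0.926 = (0.89 + ρ_E + 0.72) / 2.720.
ρ_E = 0.926·2.720 − 0.89 − 0.72 = 0.909.

0.909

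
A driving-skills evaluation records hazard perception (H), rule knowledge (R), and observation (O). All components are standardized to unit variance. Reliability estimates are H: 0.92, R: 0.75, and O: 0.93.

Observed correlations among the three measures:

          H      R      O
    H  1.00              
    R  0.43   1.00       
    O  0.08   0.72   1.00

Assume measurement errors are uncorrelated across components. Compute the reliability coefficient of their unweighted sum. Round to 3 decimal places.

0.927

Var(H+R+O) = 3 + 2·[0.43 + 0.08 + 0.72] = 3 + 2.46 = 5.46.
Because errors are independent across components, Cov(Tᵢ,Tⱼ) = Cov(Xᵢ,Xⱼ); the off-diagonal part of the true-score variance is the same as above.
True-score variance = [0.92 + 0.75 + 0.93] + 2.46 = 2.6 + 2.46 = 5.06.
Reliability = 5.06 / 5.46 = 0.927.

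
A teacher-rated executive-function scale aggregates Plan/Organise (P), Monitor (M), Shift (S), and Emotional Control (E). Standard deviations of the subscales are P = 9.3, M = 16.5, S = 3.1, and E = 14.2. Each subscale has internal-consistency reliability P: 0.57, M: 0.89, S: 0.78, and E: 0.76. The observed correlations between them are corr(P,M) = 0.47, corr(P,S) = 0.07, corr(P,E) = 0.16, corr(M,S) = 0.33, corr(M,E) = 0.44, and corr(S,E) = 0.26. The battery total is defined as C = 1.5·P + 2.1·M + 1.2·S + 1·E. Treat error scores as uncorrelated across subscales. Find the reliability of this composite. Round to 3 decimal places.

0.900

Var(C) = 1.5²·9.3² + 2.1²·16.5² + 1.2²·3.1² + 14.2² + 2·[3.15·9.3·16.5·0.47 + 1.8·9.3·3.1·0.07 + 1.5·9.3·14.2·0.16 + 2.52·16.5·3.1·0.33 + 2.1·16.5·14.2·0.44 + 1.2·3.1·14.2·0.26] = 1610.7 + 1070.55 = 2681.25.
Under uncorrelated errors the observed covariances equal the true-score covariances, so only the own-variance terms attenuate.
True-score variance = [1.5²·9.3²·0.57 + 2.1²·16.5²·0.89 + 1.2²·3.1²·0.78 + 14.2²·0.76] + 1070.55 = 1343.52 + 1070.55 = 2414.06.
Reliability = 2414.06 / 2681.25 = 0.900.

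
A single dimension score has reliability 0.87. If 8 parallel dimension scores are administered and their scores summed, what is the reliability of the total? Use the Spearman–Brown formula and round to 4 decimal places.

ρ_k = kρ / (1 + (k−1)ρ) = 8·0.87 / (1 + 7·0.87) = 6.960 / 7.090 = 0.9817.

0.9817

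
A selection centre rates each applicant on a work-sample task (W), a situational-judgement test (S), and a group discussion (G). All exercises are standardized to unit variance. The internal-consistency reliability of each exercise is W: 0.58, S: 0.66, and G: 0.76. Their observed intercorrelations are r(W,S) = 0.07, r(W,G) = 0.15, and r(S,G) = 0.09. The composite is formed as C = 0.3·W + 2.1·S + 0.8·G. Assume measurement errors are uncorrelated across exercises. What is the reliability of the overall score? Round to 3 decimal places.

0.698

Var(C) = 0.3² + 2.1² + 0.8² + 2·[0.63·0.07 + 0.24·0.15 + 1.68·0.09] = 5.14 + 0.4626 = 5.6026.
Because errors are independent across components, Cov(Tᵢ,Tⱼ) = Cov(Xᵢ,Xⱼ); the off-diagonal part of the true-score variance is the same as above.
True-score variance = [0.3²·0.58 + 2.1²·0.66 + 0.8²·0.76] + 0.4626 = 3.4492 + 0.4626 = 3.9118.
Reliability = 3.9118 / 5.6026 = 0.698.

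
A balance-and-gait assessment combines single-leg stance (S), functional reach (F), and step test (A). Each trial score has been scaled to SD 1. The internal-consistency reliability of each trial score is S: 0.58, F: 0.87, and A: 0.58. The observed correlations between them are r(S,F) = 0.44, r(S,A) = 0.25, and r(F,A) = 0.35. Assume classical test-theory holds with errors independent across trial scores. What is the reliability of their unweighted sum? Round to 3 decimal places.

Var(S+F+A) = 3 + 2·[0.44 + 0.25 + 0.35] = 3 + 2.08 = 5.08.
Under uncorrelated errors the observed covariances equal the true-score covariances, so only the own-variance terms attenuate.
True-score variance = [0.58 + 0.87 + 0.58] + 2.08 = 2.03 + 2.08 = 4.11.
Reliability = 4.11 / 5.08 = 0.809.

0.809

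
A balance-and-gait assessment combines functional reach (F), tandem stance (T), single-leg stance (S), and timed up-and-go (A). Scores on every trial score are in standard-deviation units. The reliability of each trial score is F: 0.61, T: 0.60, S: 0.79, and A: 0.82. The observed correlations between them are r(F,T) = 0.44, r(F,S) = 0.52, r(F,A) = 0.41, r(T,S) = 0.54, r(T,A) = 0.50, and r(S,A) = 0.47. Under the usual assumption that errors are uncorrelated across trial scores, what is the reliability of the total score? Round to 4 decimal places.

Var(F+T+S+A) = 4 + 2·[0.44 + 0.52 + 0.41 + 0.54 + 0.50 + 0.47] = 4 + 5.76 = 9.76.
Because errors are independent across components, Cov(Tᵢ,Tⱼ) = Cov(Xᵢ,Xⱼ); the off-diagonal part of the true-score variance is the same as above.
True-score variance = [0.61 + 0.60 + 0.79 + 0.82] + 5.76 = 2.82 + 5.76 = 8.58.
Reliability = 8.58 / 9.76 = 0.8791.

0.8791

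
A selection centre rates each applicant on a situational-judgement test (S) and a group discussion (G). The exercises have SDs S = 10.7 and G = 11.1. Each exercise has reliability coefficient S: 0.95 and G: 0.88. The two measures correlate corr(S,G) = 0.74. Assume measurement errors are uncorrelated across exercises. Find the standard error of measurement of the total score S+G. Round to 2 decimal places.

Var(total) = 237.7 + 175.78 = 413.48.
True-score variance = 217.19 + 175.78 = 392.97, so reliability = 0.9504.
Error variance = 413.48 − 392.97 = 20.5097; SEM = √20.5097 = 4.53.

4.53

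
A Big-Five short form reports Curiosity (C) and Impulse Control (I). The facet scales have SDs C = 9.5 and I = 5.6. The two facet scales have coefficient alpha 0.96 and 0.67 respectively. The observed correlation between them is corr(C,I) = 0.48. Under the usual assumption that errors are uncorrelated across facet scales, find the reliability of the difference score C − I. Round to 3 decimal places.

0.802

Var(C−I) = 9.5² + 5.6² − 2·9.5·5.6·0.48 = 121.61 − 51.072 = 70.538.
Because errors are independent across components, Cov(Tᵢ,Tⱼ) = Cov(Xᵢ,Xⱼ); the off-diagonal part of the true-score variance is the same as above.
True-score variance = [9.5²·0.96 + 5.6²·0.67] − 51.072 = 107.651 − 51.072 = 56.5792.
Reliability = 56.5792 / 70.538 = 0.802.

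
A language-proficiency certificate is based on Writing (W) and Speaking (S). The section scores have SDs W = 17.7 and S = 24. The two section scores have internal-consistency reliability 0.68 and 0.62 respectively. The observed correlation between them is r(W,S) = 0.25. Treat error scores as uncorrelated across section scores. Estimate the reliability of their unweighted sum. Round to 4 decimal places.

Var(W+S) = 17.7² + 24² + 2·[17.7·24·0.25] = 889.29 + 212.4 = 1101.69.
With uncorrelated errors the cross-covariances are all true-score covariance, so they carry over unchanged; only the diagonal terms shrink to ρᵢσᵢ².
True-score variance = [17.7²·0.68 + 24²·0.62] + 212.4 = 570.157 + 212.4 = 782.557.
Reliability = 782.557 / 1101.69 = 0.7103.

0.7103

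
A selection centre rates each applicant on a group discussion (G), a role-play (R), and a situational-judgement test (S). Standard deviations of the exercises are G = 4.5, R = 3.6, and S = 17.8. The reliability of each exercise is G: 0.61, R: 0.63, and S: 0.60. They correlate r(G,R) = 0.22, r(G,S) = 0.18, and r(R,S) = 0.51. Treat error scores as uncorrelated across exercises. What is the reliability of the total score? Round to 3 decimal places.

Var(G+R+S) = 4.5² + 3.6² + 17.8² + 2·[4.5·3.6·0.22 + 4.5·17.8·0.18 + 3.6·17.8·0.51] = 350.05 + 101.326 = 451.376.
Under uncorrelated errors the observed covariances equal the true-score covariances, so only the own-variance terms attenuate.
True-score variance = [4.5²·0.61 + 3.6²·0.63 + 17.8²·0.60] + 101.326 = 210.621 + 101.326 = 311.947.
Reliability = 311.947 / 451.376 = 0.691.

0.691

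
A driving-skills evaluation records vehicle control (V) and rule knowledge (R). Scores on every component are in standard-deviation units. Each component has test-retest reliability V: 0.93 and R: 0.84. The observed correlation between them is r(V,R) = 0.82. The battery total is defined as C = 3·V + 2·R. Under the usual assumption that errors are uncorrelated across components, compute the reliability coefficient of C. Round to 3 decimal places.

0.944

Var(C) = 3² + 2² + 2·[6·0.82] = 13 + 9.84 = 22.84.
Under uncorrelated errors the observed covariances equal the true-score covariances, so only the own-variance terms attenuate.
True-score variance = [3²·0.93 + 2²·0.84] + 9.84 = 11.73 + 9.84 = 21.57.
Reliability = 21.57 / 22.84 = 0.944.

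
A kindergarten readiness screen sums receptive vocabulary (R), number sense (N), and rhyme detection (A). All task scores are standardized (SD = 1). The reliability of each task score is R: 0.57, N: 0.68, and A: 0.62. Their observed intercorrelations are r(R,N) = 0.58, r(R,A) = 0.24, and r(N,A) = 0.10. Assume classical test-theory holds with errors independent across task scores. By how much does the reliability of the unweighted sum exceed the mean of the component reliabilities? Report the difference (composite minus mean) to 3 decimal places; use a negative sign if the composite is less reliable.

0.143

Var(sum) = 3 + 1.84 = 4.84; true-score variance = 1.87 + 1.84 = 3.71; composite reliability = 0.7665.
Mean component reliability = 0.6233.
Difference = 0.7665 − 0.6233 = 0.143.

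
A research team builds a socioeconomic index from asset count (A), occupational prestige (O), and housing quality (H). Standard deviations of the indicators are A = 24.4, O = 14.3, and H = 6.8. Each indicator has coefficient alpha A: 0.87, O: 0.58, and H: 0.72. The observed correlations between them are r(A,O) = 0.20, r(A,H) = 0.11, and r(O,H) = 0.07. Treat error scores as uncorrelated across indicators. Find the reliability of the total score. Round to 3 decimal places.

Var(A+O+H) = 24.4² + 14.3² + 6.8² + 2·[24.4·14.3·0.20 + 24.4·6.8·0.11 + 14.3·6.8·0.07] = 846.09 + 189.684 = 1035.77.
Under uncorrelated errors the observed covariances equal the true-score covariances, so only the own-variance terms attenuate.
True-score variance = [24.4²·0.87 + 14.3²·0.58 + 6.8²·0.72] + 189.684 = 669.86 + 189.684 = 859.544.
Reliability = 859.544 / 1035.77 = 0.830.

0.830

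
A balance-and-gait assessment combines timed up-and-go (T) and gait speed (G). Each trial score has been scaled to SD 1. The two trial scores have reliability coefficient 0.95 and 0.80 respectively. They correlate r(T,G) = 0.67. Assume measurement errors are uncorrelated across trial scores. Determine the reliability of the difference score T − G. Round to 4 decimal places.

Var(T−G) = 1 + 1 − 2·0.67 = 2 − 1.34 = 0.66.
Under uncorrelated errors the observed covariances equal the true-score covariances, so only the own-variance terms attenuate.
True-score variance = [0.95 + 0.80] − 1.34 = 1.75 − 1.34 = 0.41.
Reliability = 0.41 / 0.66 = 0.6212.

0.6212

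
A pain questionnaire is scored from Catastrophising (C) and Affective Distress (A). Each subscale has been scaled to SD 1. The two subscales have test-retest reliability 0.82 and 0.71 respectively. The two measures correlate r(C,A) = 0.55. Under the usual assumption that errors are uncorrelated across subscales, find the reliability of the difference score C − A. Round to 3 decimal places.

Var(C−A) = 1 + 1 − 2·0.55 = 2 − 1.1 = 0.9.
With uncorrelated errors the cross-covariances are all true-score covariance, so they carry over unchanged; only the diagonal terms shrink to ρᵢσᵢ².
True-score variance = [0.82 + 0.71] − 1.1 = 1.53 − 1.1 = 0.43.
Reliability = 0.43 / 0.9 = 0.478.

0.478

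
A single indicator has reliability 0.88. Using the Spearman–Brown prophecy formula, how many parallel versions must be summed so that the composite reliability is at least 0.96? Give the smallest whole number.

4

k ≥ ρ*(1−ρ₁)/(ρ₁(1−ρ*)) = 0.96·0.12 / (0.88·0.04) = 3.273.
Smallest integer k = 4.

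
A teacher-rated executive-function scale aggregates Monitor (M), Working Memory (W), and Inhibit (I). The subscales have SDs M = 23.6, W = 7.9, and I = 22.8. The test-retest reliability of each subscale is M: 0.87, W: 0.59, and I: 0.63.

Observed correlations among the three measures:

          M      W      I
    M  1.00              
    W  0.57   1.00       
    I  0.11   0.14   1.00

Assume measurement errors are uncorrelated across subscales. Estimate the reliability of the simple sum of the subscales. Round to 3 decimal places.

0.809

Var(M+W+I) = 23.6² + 7.9² + 22.8² + 2·[23.6·7.9·0.57 + 23.6·22.8·0.11 + 7.9·22.8·0.14] = 1139.21 + 381.353 = 1520.56.
With uncorrelated errors the cross-covariances are all true-score covariance, so they carry over unchanged; only the diagonal terms shrink to ρᵢσᵢ².
True-score variance = [23.6²·0.87 + 7.9²·0.59 + 22.8²·0.63] + 381.353 = 848.876 + 381.353 = 1230.23.
Reliability = 1230.23 / 1520.56 = 0.809.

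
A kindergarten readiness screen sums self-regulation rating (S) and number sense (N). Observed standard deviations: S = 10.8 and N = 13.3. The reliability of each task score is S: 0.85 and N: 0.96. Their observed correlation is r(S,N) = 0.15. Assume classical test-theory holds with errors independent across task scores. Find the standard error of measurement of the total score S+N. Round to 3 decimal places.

Var(total) = 293.53 + 43.092 = 336.622.
True-score variance = 268.958 + 43.092 = 312.05, so reliability = 0.9270.
Error variance = 336.622 − 312.05 = 24.5716; SEM = √24.5716 = 4.957.

4.957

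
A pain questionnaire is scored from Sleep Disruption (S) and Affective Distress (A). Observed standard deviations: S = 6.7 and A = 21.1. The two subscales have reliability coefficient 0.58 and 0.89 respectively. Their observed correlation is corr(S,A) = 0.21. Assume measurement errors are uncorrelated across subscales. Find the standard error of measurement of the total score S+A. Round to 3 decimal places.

Var(total) = 490.1 + 59.3754 = 549.475.
True-score variance = 422.273 + 59.3754 = 481.649, so reliability = 0.8766.
Error variance = 549.475 − 481.649 = 67.8269; SEM = √67.8269 = 8.236.

8.236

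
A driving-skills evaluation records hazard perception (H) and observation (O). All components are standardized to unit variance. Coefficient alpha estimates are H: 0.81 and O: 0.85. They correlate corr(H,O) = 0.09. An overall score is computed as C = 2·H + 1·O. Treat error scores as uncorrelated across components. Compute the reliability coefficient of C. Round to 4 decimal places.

0.8302

Var(C) = 2² + 1 + 2·[2·0.09] = 5 + 0.36 = 5.36.
Because errors are independent across components, Cov(Tᵢ,Tⱼ) = Cov(Xᵢ,Xⱼ); the off-diagonal part of the true-score variance is the same as above.
True-score variance = [2²·0.81 + 0.85] + 0.36 = 4.09 + 0.36 = 4.45.
Reliability = 4.45 / 5.36 = 0.8302.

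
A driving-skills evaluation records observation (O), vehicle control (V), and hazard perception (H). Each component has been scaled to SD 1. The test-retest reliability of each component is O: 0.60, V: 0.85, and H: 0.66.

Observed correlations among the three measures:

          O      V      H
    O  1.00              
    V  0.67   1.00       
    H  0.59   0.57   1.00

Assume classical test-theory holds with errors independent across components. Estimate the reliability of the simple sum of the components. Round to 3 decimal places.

Var(O+V+H) = 3 + 2·[0.67 + 0.59 + 0.57] = 3 + 3.66 = 6.66.
Under uncorrelated errors the observed covariances equal the true-score covariances, so only the own-variance terms attenuate.
True-score variance = [0.60 + 0.85 + 0.66] + 3.66 = 2.11 + 3.66 = 5.77.
Reliability = 5.77 / 6.66 = 0.866.

0.866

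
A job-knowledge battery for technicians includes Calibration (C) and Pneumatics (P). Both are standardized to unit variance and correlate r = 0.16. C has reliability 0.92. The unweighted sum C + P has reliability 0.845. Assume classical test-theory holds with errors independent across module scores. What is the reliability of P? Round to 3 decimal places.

0.720

Var(C+P) = 2 + 2·0.16 = 2.320.
True-score variance = ρ_C + ρ_P + 2·0.16, so 0.845 = (0.92 + ρ_P + 0.32) / 2.320.
ρ_P = 0.845·2.320 − 0.92 − 0.32 = 0.720.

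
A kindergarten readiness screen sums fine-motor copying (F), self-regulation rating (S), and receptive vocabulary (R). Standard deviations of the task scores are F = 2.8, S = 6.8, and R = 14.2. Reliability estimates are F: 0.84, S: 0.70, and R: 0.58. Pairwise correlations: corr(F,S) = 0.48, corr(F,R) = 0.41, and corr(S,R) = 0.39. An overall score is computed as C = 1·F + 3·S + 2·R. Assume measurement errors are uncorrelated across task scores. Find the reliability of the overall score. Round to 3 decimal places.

0.742

Var(C) = 2.8² + 3²·6.8² + 2²·14.2² + 2·[3·2.8·6.8·0.48 + 2·2.8·14.2·0.41 + 6·6.8·14.2·0.39] = 1230.56 + 571.942 = 1802.5.
With uncorrelated errors the cross-covariances are all true-score covariance, so they carry over unchanged; only the diagonal terms shrink to ρᵢσᵢ².
True-score variance = [2.8²·0.84 + 3²·6.8²·0.70 + 2²·14.2²·0.58] + 571.942 = 765.702 + 571.942 = 1337.64.
Reliability = 1337.64 / 1802.5 = 0.742.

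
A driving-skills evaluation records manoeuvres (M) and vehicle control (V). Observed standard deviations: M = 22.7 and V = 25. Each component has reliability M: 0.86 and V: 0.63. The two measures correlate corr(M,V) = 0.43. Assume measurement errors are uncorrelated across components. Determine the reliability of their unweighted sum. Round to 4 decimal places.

Var(M+V) = 22.7² + 25² + 2·[22.7·25·0.43] = 1140.29 + 488.05 = 1628.34.
Because errors are independent across components, Cov(Tᵢ,Tⱼ) = Cov(Xᵢ,Xⱼ); the off-diagonal part of the true-score variance is the same as above.
True-score variance = [22.7²·0.86 + 25²·0.63] + 488.05 = 836.899 + 488.05 = 1324.95.
Reliability = 1324.95 / 1628.34 = 0.8137.

0.8137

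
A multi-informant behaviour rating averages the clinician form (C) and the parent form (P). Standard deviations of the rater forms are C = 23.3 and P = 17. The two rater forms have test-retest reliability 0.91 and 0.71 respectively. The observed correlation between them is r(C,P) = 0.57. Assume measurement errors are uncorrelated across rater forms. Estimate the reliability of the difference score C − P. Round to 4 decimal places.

0.6512

Var(C−P) = 23.3² + 17² − 2·23.3·17·0.57 = 831.89 − 451.554 = 380.336.
Because errors are independent across components, Cov(Tᵢ,Tⱼ) = Cov(Xᵢ,Xⱼ); the off-diagonal part of the true-score variance is the same as above.
True-score variance = [23.3²·0.91 + 17²·0.71] − 451.554 = 699.22 − 451.554 = 247.666.
Reliability = 247.666 / 380.336 = 0.6512.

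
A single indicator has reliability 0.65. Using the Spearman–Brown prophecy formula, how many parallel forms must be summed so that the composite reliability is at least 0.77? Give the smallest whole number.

2

k ≥ ρ*(1−ρ₁)/(ρ₁(1−ρ*)) = 0.77·0.35 / (0.65·0.23) = 1.803.
Smallest integer k = 2.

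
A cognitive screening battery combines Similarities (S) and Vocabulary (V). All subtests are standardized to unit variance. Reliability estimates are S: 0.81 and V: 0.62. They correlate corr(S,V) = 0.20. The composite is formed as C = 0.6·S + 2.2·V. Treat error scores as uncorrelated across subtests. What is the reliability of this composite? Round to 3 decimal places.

Var(C) = 0.6² + 2.2² + 2·[1.32·0.20] = 5.2 + 0.528 = 5.728.
Because errors are independent across components, Cov(Tᵢ,Tⱼ) = Cov(Xᵢ,Xⱼ); the off-diagonal part of the true-score variance is the same as above.
True-score variance = [0.6²·0.81 + 2.2²·0.62] + 0.528 = 3.2924 + 0.528 = 3.8204.
Reliability = 3.8204 / 5.728 = 0.667.

0.667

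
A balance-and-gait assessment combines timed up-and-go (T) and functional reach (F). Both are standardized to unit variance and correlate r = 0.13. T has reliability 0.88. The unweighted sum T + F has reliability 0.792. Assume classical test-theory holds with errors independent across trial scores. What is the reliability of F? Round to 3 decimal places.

Var(T+F) = 2 + 2·0.13 = 2.260.
True-score variance = ρ_T + ρ_F + 2·0.13, so 0.792 = (0.88 + ρ_F + 0.26) / 2.260.
ρ_F = 0.792·2.260 − 0.88 − 0.26 = 0.650.

0.650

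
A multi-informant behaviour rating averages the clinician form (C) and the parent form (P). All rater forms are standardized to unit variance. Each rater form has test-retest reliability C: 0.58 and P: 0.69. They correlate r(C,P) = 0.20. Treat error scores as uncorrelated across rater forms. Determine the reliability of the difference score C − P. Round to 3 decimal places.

0.544

Var(C−P) = 1 + 1 − 2·0.20 = 2 − 0.4 = 1.6.
Because errors are independent across components, Cov(Tᵢ,Tⱼ) = Cov(Xᵢ,Xⱼ); the off-diagonal part of the true-score variance is the same as above.
True-score variance = [0.58 + 0.69] − 0.4 = 1.27 − 0.4 = 0.87.
Reliability = 0.87 / 1.6 = 0.544.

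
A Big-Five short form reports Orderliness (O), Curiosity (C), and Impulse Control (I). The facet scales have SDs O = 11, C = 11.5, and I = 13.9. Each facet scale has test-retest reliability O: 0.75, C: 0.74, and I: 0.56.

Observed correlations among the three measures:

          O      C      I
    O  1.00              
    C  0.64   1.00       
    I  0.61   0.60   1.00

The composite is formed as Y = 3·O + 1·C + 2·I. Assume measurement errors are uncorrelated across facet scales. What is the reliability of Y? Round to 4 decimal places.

Var(Y) = 3²·11² + 11.5² + 2²·13.9² + 2·[3·11·11.5·0.64 + 6·11·13.9·0.61 + 2·11.5·13.9·0.60] = 1994.09 + 1988.63 = 3982.72.
Because errors are independent across components, Cov(Tᵢ,Tⱼ) = Cov(Xᵢ,Xⱼ); the off-diagonal part of the true-score variance is the same as above.
True-score variance = [3²·11²·0.75 + 11.5²·0.74 + 2²·13.9²·0.56] + 1988.63 = 1347.41 + 1988.63 = 3336.03.
Reliability = 3336.03 / 3982.72 = 0.8376.

0.8376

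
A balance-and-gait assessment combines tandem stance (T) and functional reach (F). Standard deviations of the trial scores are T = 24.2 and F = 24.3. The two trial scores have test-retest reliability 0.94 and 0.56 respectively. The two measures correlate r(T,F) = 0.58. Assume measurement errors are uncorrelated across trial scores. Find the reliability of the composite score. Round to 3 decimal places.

Var(T+F) = 24.2² + 24.3² + 2·[24.2·24.3·0.58] = 1176.13 + 682.15 = 1858.28.
Under uncorrelated errors the observed covariances equal the true-score covariances, so only the own-variance terms attenuate.
True-score variance = [24.2²·0.94 + 24.3²·0.56] + 682.15 = 881.176 + 682.15 = 1563.33.
Reliability = 1563.33 / 1858.28 = 0.841.

0.841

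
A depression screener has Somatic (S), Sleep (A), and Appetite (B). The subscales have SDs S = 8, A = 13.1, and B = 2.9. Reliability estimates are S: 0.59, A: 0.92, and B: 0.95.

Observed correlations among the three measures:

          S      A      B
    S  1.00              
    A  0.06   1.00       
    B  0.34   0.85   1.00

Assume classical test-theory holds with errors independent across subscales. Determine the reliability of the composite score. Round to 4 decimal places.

0.8801

Var(S+A+B) = 8² + 13.1² + 2.9² + 2·[8·13.1·0.06 + 8·2.9·0.34 + 13.1·2.9·0.85] = 244.02 + 92.935 = 336.955.
Because errors are independent across components, Cov(Tᵢ,Tⱼ) = Cov(Xᵢ,Xⱼ); the off-diagonal part of the true-score variance is the same as above.
True-score variance = [8²·0.59 + 13.1²·0.92 + 2.9²·0.95] + 92.935 = 203.631 + 92.935 = 296.566.
Reliability = 296.566 / 336.955 = 0.8801.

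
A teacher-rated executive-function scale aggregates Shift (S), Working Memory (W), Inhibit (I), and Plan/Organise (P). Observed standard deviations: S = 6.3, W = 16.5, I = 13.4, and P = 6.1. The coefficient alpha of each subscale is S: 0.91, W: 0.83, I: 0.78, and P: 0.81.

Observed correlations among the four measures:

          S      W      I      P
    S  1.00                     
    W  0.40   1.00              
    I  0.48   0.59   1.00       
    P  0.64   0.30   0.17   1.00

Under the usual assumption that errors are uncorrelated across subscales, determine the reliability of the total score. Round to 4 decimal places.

0.9116

Var(S+W+I+P) = 6.3² + 16.5² + 13.4² + 6.1² + 2·[6.3·16.5·0.40 + 6.3·13.4·0.48 + 6.3·6.1·0.64 + 16.5·13.4·0.59 + 16.5·6.1·0.30 + 13.4·6.1·0.17] = 528.71 + 562.473 = 1091.18.
With uncorrelated errors the cross-covariances are all true-score covariance, so they carry over unchanged; only the diagonal terms shrink to ρᵢσᵢ².
True-score variance = [6.3²·0.91 + 16.5²·0.83 + 13.4²·0.78 + 6.1²·0.81] + 562.473 = 432.282 + 562.473 = 994.755.
Reliability = 994.755 / 1091.18 = 0.9116.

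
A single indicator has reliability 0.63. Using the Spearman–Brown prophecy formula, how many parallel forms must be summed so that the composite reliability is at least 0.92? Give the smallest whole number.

7

k ≥ ρ*(1−ρ₁)/(ρ₁(1−ρ*)) = 0.92·0.37 / (0.63·0.08) = 6.754.
Smallest integer k = 7.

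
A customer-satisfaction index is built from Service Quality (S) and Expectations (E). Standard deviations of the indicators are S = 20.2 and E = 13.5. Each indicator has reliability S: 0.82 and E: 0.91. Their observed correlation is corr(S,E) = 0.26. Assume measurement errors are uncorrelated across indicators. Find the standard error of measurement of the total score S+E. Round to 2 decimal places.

Var(total) = 590.29 + 141.804 = 732.094.
True-score variance = 500.44 + 141.804 = 642.244, so reliability = 0.8773.
Error variance = 732.094 − 642.244 = 89.8497; SEM = √89.8497 = 9.48.

9.48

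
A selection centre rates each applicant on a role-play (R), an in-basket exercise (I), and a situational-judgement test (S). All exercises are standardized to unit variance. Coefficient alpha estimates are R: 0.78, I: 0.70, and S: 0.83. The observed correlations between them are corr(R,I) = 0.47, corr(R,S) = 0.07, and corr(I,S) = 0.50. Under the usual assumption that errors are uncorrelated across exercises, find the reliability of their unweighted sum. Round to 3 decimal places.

0.864

Var(R+I+S) = 3 + 2·[0.47 + 0.07 + 0.50] = 3 + 2.08 = 5.08.
Because errors are independent across components, Cov(Tᵢ,Tⱼ) = Cov(Xᵢ,Xⱼ); the off-diagonal part of the true-score variance is the same as above.
True-score variance = [0.78 + 0.70 + 0.83] + 2.08 = 2.31 + 2.08 = 4.39.
Reliability = 4.39 / 5.08 = 0.864.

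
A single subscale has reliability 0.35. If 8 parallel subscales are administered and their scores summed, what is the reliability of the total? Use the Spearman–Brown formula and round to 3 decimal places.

ρ_k = kρ / (1 + (k−1)ρ) = 8·0.35 / (1 + 7·0.35) = 2.800 / 3.450 = 0.812.

0.812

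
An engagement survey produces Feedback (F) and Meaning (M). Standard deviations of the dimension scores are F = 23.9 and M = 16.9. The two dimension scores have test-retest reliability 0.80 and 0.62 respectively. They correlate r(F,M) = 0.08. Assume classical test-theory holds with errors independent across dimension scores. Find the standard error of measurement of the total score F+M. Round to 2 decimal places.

14.93

Var(total) = 856.82 + 64.6256 = 921.446.
True-score variance = 634.046 + 64.6256 = 698.672, so reliability = 0.7582.
Error variance = 921.446 − 698.672 = 222.774; SEM = √222.774 = 14.93.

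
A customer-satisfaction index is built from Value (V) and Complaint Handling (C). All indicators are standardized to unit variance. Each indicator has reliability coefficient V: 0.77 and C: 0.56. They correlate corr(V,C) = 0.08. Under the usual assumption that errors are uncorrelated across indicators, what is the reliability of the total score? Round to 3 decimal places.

0.690

Var(V+C) = 2 + 2·[0.08] = 2 + 0.16 = 2.16.
Because errors are independent across components, Cov(Tᵢ,Tⱼ) = Cov(Xᵢ,Xⱼ); the off-diagonal part of the true-score variance is the same as above.
True-score variance = [0.77 + 0.56] + 0.16 = 1.33 + 0.16 = 1.49.
Reliability = 1.49 / 2.16 = 0.690.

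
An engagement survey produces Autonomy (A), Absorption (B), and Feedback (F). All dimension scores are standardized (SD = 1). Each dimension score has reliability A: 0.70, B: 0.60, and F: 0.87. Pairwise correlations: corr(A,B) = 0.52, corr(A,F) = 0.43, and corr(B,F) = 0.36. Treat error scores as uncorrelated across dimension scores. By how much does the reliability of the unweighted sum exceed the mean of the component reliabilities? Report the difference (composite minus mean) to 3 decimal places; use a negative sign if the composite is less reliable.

0.129

Var(sum) = 3 + 2.62 = 5.62; true-score variance = 2.17 + 2.62 = 4.79; composite reliability = 0.8523.
Mean component reliability = 0.7233.
Difference = 0.8523 − 0.7233 = 0.129.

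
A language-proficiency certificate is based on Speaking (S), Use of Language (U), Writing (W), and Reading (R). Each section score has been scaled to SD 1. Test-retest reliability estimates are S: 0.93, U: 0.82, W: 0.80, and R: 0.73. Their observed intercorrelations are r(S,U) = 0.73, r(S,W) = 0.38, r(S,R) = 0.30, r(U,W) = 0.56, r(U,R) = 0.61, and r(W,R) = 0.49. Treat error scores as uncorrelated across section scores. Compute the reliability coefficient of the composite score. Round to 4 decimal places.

0.9290

Var(S+U+W+R) = 4 + 2·[0.73 + 0.38 + 0.30 + 0.56 + 0.61 + 0.49] = 4 + 6.14 = 10.14.
Because errors are independent across components, Cov(Tᵢ,Tⱼ) = Cov(Xᵢ,Xⱼ); the off-diagonal part of the true-score variance is the same as above.
True-score variance = [0.93 + 0.82 + 0.80 + 0.73] + 6.14 = 3.28 + 6.14 = 9.42.
Reliability = 9.42 / 10.14 = 0.9290.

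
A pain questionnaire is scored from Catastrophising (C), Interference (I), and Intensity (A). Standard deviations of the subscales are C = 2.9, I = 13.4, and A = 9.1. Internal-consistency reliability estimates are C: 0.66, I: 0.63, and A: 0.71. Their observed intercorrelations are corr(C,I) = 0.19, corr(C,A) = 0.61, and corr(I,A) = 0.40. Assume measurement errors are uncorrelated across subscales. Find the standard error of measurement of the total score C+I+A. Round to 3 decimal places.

9.660

Var(total) = 270.78 + 144.515 = 415.295.
True-score variance = 177.468 + 144.515 = 321.983, so reliability = 0.7753.
Error variance = 415.295 − 321.983 = 93.3115; SEM = √93.3115 = 9.660.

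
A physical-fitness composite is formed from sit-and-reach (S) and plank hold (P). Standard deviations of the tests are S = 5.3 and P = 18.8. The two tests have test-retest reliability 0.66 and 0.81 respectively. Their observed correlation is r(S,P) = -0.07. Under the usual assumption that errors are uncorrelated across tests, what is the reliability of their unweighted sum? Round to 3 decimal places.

Var(S+P) = 5.3² + 18.8² + 2·[5.3·18.8·(-0.07)] = 381.53 − 13.9496 = 367.58.
Because errors are independent across components, Cov(Tᵢ,Tⱼ) = Cov(Xᵢ,Xⱼ); the off-diagonal part of the true-score variance is the same as above.
True-score variance = [5.3²·0.66 + 18.8²·0.81] − 13.9496 = 304.826 − 13.9496 = 290.876.
Reliability = 290.876 / 367.58 = 0.791.

0.791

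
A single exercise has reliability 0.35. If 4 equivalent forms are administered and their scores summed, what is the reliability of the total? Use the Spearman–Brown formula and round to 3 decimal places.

ρ_k = kρ / (1 + (k−1)ρ) = 4·0.35 / (1 + 3·0.35) = 1.400 / 2.050 = 0.683.

0.683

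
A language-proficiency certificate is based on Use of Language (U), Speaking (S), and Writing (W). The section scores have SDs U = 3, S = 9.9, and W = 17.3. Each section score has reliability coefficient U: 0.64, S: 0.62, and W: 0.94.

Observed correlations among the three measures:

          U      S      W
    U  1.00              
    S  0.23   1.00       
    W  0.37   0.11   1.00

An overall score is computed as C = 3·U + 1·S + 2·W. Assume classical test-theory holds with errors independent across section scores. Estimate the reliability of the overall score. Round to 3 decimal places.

Var(C) = 3²·3² + 9.9² + 2²·17.3² + 2·[3·3·9.9·0.23 + 6·3·17.3·0.37 + 2·9.9·17.3·0.11] = 1376.17 + 346.781 = 1722.95.
Under uncorrelated errors the observed covariances equal the true-score covariances, so only the own-variance terms attenuate.
True-score variance = [3²·3²·0.64 + 9.9²·0.62 + 2²·17.3²·0.94] + 346.781 = 1237.94 + 346.781 = 1584.72.
Reliability = 1584.72 / 1722.95 = 0.920.

0.920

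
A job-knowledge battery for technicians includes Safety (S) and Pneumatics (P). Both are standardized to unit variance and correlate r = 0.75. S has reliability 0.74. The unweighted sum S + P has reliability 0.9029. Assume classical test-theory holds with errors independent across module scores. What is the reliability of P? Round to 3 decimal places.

Var(S+P) = 2 + 2·0.75 = 3.500.
True-score variance = ρ_S + ρ_P + 2·0.75, so 0.9029 = (0.74 + ρ_P + 1.50) / 3.500.
ρ_P = 0.9029·3.500 − 0.74 − 1.50 = 0.920.

0.920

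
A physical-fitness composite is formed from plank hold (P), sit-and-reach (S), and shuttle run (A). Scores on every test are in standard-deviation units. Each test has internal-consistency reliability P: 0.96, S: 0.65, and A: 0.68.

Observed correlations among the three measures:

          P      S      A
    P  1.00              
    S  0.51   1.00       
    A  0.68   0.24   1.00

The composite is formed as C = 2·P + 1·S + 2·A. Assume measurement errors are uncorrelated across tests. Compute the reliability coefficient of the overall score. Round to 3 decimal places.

0.897

Var(C) = 2² + 1 + 2² + 2·[2·0.51 + 4·0.68 + 2·0.24] = 9 + 8.44 = 17.44.
With uncorrelated errors the cross-covariances are all true-score covariance, so they carry over unchanged; only the diagonal terms shrink to ρᵢσᵢ².
True-score variance = [2²·0.96 + 0.65 + 2²·0.68] + 8.44 = 7.21 + 8.44 = 15.65.
Reliability = 15.65 / 17.44 = 0.897.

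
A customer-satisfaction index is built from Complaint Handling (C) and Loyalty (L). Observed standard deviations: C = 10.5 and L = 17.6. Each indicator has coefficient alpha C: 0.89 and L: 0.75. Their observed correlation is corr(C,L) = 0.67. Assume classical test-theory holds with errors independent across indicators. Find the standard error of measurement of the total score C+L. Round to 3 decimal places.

9.464

Var(total) = 420.01 + 247.632 = 667.642.
True-score variance = 330.443 + 247.632 = 578.075, so reliability = 0.8658.
Error variance = 667.642 − 578.075 = 89.5675; SEM = √89.5675 = 9.464.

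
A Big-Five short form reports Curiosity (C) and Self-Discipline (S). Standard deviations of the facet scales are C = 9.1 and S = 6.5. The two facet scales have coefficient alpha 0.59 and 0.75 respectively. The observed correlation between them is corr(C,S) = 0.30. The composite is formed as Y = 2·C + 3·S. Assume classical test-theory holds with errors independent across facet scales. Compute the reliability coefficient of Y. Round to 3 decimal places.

0.750

Var(Y) = 2²·9.1² + 3²·6.5² + 2·[6·9.1·6.5·0.30] = 711.49 + 212.94 = 924.43.
Under uncorrelated errors the observed covariances equal the true-score covariances, so only the own-variance terms attenuate.
True-score variance = [2²·9.1²·0.59 + 3²·6.5²·0.75] + 212.94 = 480.619 + 212.94 = 693.559.
Reliability = 693.559 / 924.43 = 0.750.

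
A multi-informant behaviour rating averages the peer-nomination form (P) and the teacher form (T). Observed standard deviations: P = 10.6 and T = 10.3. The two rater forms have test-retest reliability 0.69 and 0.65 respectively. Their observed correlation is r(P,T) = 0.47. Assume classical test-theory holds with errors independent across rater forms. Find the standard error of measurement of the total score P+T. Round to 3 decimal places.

Var(total) = 218.45 + 102.629 = 321.079.
True-score variance = 146.487 + 102.629 = 249.116, so reliability = 0.7759.
Error variance = 321.079 − 249.116 = 71.9631; SEM = √71.9631 = 8.483.

8.483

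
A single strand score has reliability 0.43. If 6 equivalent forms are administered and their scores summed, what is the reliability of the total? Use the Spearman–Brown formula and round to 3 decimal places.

0.819

ρ_k = kρ / (1 + (k−1)ρ) = 6·0.43 / (1 + 5·0.43) = 2.580 / 3.150 = 0.819.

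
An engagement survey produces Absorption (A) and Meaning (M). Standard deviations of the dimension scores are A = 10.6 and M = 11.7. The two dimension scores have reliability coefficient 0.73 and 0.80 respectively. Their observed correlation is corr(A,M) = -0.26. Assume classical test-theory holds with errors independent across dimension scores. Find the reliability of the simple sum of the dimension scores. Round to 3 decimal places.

0.688

Var(A+M) = 10.6² + 11.7² + 2·[10.6·11.7·(-0.26)] = 249.25 − 64.4904 = 184.76.
Because errors are independent across components, Cov(Tᵢ,Tⱼ) = Cov(Xᵢ,Xⱼ); the off-diagonal part of the true-score variance is the same as above.
True-score variance = [10.6²·0.73 + 11.7²·0.80] − 64.4904 = 191.535 − 64.4904 = 127.044.
Reliability = 127.044 / 184.76 = 0.688.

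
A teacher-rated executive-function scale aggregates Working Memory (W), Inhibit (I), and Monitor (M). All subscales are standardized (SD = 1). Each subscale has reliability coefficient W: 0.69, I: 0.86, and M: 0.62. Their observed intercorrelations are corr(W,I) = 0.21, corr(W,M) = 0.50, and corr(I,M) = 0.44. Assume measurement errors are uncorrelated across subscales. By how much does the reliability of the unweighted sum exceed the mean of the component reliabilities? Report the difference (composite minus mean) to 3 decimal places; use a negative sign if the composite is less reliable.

Var(sum) = 3 + 2.3 = 5.3; true-score variance = 2.17 + 2.3 = 4.47; composite reliability = 0.8434.
Mean component reliability = 0.7233.
Difference = 0.8434 − 0.7233 = 0.120.

0.120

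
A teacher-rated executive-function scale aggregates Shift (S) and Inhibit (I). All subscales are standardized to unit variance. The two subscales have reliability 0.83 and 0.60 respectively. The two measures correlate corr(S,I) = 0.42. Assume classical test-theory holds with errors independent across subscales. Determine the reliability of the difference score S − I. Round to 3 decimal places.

Var(S−I) = 1 + 1 − 2·0.42 = 2 − 0.84 = 1.16.
With uncorrelated errors the cross-covariances are all true-score covariance, so they carry over unchanged; only the diagonal terms shrink to ρᵢσᵢ².
True-score variance = [0.83 + 0.60] − 0.84 = 1.43 − 0.84 = 0.59.
Reliability = 0.59 / 1.16 = 0.509.

0.509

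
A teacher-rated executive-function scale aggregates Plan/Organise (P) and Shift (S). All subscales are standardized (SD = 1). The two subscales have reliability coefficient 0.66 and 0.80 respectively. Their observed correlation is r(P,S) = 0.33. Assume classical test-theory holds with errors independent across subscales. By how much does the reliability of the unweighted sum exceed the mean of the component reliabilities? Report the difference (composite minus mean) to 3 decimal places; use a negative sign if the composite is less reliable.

0.067

Var(sum) = 2 + 0.66 = 2.66; true-score variance = 1.46 + 0.66 = 2.12; composite reliability = 0.7970.
Mean component reliability = 0.7300.
Difference = 0.7970 − 0.7300 = 0.067.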